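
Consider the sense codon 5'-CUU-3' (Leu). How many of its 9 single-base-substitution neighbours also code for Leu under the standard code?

3

Position 1: none → 0 synonymous.
Position 2: none → 0 synonymous.
Position 3: CUC, CUA, CUG → 3 synonymous.
Total: 0 + 0 + 3 = 3.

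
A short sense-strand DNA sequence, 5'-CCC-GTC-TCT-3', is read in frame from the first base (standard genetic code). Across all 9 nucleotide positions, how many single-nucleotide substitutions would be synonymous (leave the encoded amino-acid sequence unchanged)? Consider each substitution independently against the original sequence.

Codon 1 (CCC, Pro): 3 synonymous substitutions.
Codon 2 (GTC, Val): 3 synonymous substitutions.
Codon 3 (TCT, Ser): 3 synonymous substitutions.
Total: 3 + 3 + 3 = 9.

9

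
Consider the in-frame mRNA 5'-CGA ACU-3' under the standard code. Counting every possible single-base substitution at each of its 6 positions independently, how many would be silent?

7

Codon 1 (CGA, Arg): 4 synonymous substitutions.
Codon 2 (ACU, Thr): 3 synonymous substitutions.
Total: 4 + 3 = 7.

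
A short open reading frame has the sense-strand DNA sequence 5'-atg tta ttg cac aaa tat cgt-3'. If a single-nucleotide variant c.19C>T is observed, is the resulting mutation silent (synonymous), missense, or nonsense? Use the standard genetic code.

Position 19 falls in codon 7: CGT → Arg.
After the substitution the codon is TGT → Cys.
Arg ≠ Cys, so this is a missense mutation.

missense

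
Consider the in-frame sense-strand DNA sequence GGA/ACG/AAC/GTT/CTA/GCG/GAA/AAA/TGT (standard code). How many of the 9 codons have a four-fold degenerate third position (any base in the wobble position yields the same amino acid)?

Codon 1 GGA (Gly): third position 4-fold.
Codon 2 ACG (Thr): third position 4-fold.
Codon 3 AAC (Asn): third position 2-fold.
Codon 4 GTT (Val): third position 4-fold.
Codon 5 CTA (Leu): third position 4-fold.
Codon 6 GCG (Ala): third position 4-fold.
Codon 7 GAA (Glu): third position 2-fold.
Codon 8 AAA (Lys): third position 2-fold.
Codon 9 TGT (Cys): third position 2-fold.
Four-fold degenerate third positions: 5.

5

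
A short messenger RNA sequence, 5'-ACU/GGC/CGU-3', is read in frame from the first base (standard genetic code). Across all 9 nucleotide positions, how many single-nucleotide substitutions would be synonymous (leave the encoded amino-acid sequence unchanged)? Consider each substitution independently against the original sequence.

Codon 1 (ACU, Thr): 3 synonymous substitutions.
Codon 2 (GGC, Gly): 3 synonymous substitutions.
Codon 3 (CGU, Arg): 3 synonymous substitutions.
Total: 3 + 3 + 3 = 9.

9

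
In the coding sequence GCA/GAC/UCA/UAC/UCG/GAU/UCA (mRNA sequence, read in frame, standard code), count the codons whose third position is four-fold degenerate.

Codon 1 GCA (Ala): third position 4-fold.
Codon 2 GAC (Asp): third position 2-fold.
Codon 3 UCA (Ser): third position 4-fold.
Codon 4 UAC (Tyr): third position 2-fold.
Codon 5 UCG (Ser): third position 4-fold.
Codon 6 GAU (Asp): third position 2-fold.
Codon 7 UCA (Ser): third position 4-fold.
Four-fold degenerate third positions: 4.

4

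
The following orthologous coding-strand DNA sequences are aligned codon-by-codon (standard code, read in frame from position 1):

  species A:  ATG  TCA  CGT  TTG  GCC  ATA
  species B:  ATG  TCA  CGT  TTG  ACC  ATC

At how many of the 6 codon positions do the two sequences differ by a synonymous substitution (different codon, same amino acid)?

1

Codon 1: ATG Met / ATG Met — identical.
Codon 2: TCA Ser / TCA Ser — identical.
Codon 3: CGT Arg / CGT Arg — identical.
Codon 4: TTG Leu / TTG Leu — identical.
Codon 5: GCC Ala / ACC Thr — nonsynonymous.
Codon 6: ATA Ile / ATC Ile — synonymous.
Synonymous differences: 1.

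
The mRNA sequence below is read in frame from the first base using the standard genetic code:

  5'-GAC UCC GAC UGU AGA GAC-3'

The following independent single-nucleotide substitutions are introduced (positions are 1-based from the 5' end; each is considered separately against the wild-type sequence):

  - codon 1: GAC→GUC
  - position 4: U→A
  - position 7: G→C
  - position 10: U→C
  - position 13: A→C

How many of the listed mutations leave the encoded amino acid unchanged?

Codon 1: GAC (Asp) → GUC (Val) — missense.
Codon 2: UCC (Ser) → ACC (Thr) — missense.
Codon 3: GAC (Asp) → CAC (His) — missense.
Codon 4: UGU (Cys) → CGU (Arg) — missense.
Codon 5: AGA (Arg) → CGA (Arg) — synonymous.
Synonymous: 1 of 5.

1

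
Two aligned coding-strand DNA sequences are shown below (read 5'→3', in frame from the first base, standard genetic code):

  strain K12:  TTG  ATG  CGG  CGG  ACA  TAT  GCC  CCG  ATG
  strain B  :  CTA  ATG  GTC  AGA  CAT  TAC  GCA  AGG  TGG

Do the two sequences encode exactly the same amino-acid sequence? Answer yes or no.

no

Codon 1: TTG Leu / CTA Leu — synonymous.
Codon 2: ATG Met / ATG Met — identical.
Codon 3: CGG Arg / GTC Val — nonsynonymous.
Codon 4: CGG Arg / AGA Arg — synonymous.
Codon 5: ACA Thr / CAT His — nonsynonymous.
Codon 6: TAT Tyr / TAC Tyr — synonymous.
Codon 7: GCC Ala / GCA Ala — synonymous.
Codon 8: CCG Pro / AGG Arg — nonsynonymous.
Codon 9: ATG Met / TGG Trp — nonsynonymous.
Nonsynonymous differences: 4 → different protein.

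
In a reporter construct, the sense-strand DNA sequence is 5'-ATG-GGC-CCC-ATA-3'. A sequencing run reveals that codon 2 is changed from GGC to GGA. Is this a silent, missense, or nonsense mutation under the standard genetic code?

silent

Position 6 falls in codon 2: GGC → Gly.
After the substitution the codon is GGA → Gly.
Both encode Gly, so the change is synonymous.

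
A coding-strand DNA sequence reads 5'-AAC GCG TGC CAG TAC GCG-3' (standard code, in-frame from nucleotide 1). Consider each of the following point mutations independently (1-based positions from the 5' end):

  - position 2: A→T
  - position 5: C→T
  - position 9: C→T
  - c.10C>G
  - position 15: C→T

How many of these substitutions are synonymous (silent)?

2

Codon 1: AAC (Asn) → ATC (Ile) — missense.
Codon 2: GCG (Ala) → GTG (Val) — missense.
Codon 3: TGC (Cys) → TGT (Cys) — synonymous.
Codon 4: CAG (Gln) → GAG (Glu) — missense.
Codon 5: TAC (Tyr) → TAT (Tyr) — synonymous.
Synonymous: 2 of 5.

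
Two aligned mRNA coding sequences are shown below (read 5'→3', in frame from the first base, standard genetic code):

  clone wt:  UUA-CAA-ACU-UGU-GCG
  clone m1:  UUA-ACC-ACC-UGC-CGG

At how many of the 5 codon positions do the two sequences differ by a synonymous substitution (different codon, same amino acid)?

2

Codon 1: UUA Leu / UUA Leu — identical.
Codon 2: CAA Gln / ACC Thr — nonsynonymous.
Codon 3: ACU Thr / ACC Thr — synonymous.
Codon 4: UGU Cys / UGC Cys — synonymous.
Codon 5: GCG Ala / CGG Arg — nonsynonymous.
Synonymous differences: 2.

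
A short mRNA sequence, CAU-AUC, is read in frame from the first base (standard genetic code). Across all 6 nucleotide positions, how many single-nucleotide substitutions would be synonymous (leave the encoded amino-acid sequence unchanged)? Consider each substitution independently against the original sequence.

Codon 1 (CAU, His): 1 synonymous substitution.
Codon 2 (AUC, Ile): 2 synonymous substitutions.
Total: 1 + 2 = 3.

3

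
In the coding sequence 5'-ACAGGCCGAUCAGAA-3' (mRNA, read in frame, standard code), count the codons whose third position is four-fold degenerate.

4

Codon 1 ACA (Thr): third position 4-fold.
Codon 2 GGC (Gly): third position 4-fold.
Codon 3 CGA (Arg): third position 4-fold.
Codon 4 UCA (Ser): third position 4-fold.
Codon 5 GAA (Glu): third position 2-fold.
Four-fold degenerate third positions: 4.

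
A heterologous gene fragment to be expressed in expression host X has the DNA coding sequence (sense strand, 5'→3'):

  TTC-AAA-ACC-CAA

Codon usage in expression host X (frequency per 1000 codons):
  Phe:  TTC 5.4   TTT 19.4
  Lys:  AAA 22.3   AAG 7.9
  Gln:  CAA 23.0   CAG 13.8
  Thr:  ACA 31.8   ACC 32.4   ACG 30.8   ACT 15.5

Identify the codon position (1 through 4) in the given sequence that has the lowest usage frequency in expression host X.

1

Codon 1 TTC (Phe): 5.4 per 1000.
Codon 2 AAA (Lys): 22.3 per 1000.
Codon 3 ACC (Thr): 32.4 per 1000.
Codon 4 CAA (Gln): 23.0 per 1000.
Lowest frequency is 5.4 at codon 1.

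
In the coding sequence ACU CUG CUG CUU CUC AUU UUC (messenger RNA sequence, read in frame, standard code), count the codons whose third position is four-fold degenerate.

5

Codon 1 ACU (Thr): third position 4-fold.
Codon 2 CUG (Leu): third position 4-fold.
Codon 3 CUG (Leu): third position 4-fold.
Codon 4 CUU (Leu): third position 4-fold.
Codon 5 CUC (Leu): third position 4-fold.
Codon 6 AUU (Ile): third position 3-fold.
Codon 7 UUC (Phe): third position 2-fold.
Four-fold degenerate third positions: 5.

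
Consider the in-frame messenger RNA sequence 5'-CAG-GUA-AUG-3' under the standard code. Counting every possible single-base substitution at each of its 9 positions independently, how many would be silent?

4

Codon 1 (CAG, Gln): 1 synonymous substitution.
Codon 2 (GUA, Val): 3 synonymous substitutions.
Codon 3 (AUG, Met): 0 synonymous substitutions.
Total: 1 + 3 + 0 = 4.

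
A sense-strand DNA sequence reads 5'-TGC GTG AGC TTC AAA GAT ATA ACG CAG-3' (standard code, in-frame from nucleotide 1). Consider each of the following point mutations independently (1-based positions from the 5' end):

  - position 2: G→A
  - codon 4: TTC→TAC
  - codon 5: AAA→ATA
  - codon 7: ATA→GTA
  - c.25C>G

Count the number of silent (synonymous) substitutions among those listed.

0

Codon 1: TGC (Cys) → TAC (Tyr) — missense.
Codon 4: TTC (Phe) → TAC (Tyr) — missense.
Codon 5: AAA (Lys) → ATA (Ile) — missense.
Codon 7: ATA (Ile) → GTA (Val) — missense.
Codon 9: CAG (Gln) → GAG (Glu) — missense.
Synonymous: 0 of 5.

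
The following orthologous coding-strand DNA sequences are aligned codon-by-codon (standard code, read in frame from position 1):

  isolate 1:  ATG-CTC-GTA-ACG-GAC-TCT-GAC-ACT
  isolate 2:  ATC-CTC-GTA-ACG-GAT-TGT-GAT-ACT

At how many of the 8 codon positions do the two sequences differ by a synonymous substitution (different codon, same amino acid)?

Codon 1: ATG Met / ATC Ile — nonsynonymous.
Codon 2: CTC Leu / CTC Leu — identical.
Codon 3: GTA Val / GTA Val — identical.
Codon 4: ACG Thr / ACG Thr — identical.
Codon 5: GAC Asp / GAT Asp — synonymous.
Codon 6: TCT Ser / TGT Cys — nonsynonymous.
Codon 7: GAC Asp / GAT Asp — synonymous.
Codon 8: ACT Thr / ACT Thr — identical.
Synonymous differences: 2.

2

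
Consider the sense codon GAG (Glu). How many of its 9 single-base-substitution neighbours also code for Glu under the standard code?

1

Position 1: none → 0 synonymous.
Position 2: none → 0 synonymous.
Position 3: GAA → 1 synonymous.
Total: 0 + 0 + 1 = 1.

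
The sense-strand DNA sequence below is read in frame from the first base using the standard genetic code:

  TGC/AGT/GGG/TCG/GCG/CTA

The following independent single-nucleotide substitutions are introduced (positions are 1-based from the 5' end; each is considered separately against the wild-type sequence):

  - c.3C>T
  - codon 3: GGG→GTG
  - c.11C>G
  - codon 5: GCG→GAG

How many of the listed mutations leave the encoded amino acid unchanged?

1

Codon 1: TGC (Cys) → TGT (Cys) — synonymous.
Codon 3: GGG (Gly) → GTG (Val) — missense.
Codon 4: TCG (Ser) → TGG (Trp) — missense.
Codon 5: GCG (Ala) → GAG (Glu) — missense.
Synonymous: 1 of 4.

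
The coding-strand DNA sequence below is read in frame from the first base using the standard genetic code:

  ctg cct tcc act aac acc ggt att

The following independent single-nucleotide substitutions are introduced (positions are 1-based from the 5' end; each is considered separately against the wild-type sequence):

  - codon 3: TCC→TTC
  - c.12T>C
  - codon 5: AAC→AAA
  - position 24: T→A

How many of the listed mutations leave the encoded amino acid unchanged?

2

Codon 3: TCC (Ser) → TTC (Phe) — missense.
Codon 4: ACT (Thr) → ACC (Thr) — synonymous.
Codon 5: AAC (Asn) → AAA (Lys) — missense.
Codon 8: ATT (Ile) → ATA (Ile) — synonymous.
Synonymous: 2 of 4.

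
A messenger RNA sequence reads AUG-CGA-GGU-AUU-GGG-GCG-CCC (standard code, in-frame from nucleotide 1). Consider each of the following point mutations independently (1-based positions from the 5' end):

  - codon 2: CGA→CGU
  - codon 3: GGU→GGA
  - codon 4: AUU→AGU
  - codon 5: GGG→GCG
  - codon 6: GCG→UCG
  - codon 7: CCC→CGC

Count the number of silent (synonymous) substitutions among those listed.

2

Codon 2: CGA (Arg) → CGU (Arg) — synonymous.
Codon 3: GGU (Gly) → GGA (Gly) — synonymous.
Codon 4: AUU (Ile) → AGU (Ser) — missense.
Codon 5: GGG (Gly) → GCG (Ala) — missense.
Codon 6: GCG (Ala) → UCG (Ser) — missense.
Codon 7: CCC (Pro) → CGC (Arg) — missense.
Synonymous: 2 of 6.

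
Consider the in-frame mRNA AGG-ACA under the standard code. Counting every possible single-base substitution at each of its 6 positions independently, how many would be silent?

Codon 1 (AGG, Arg): 2 synonymous substitutions.
Codon 2 (ACA, Thr): 3 synonymous substitutions.
Total: 2 + 3 = 5.

5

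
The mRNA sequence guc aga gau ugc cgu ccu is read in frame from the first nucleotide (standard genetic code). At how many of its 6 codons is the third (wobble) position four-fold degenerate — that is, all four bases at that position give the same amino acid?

3

Codon 1 GUC (Val): third position 4-fold.
Codon 2 AGA (Arg): third position 2-fold.
Codon 3 GAU (Asp): third position 2-fold.
Codon 4 UGC (Cys): third position 2-fold.
Codon 5 CGU (Arg): third position 4-fold.
Codon 6 CCU (Pro): third position 4-fold.
Four-fold degenerate third positions: 3.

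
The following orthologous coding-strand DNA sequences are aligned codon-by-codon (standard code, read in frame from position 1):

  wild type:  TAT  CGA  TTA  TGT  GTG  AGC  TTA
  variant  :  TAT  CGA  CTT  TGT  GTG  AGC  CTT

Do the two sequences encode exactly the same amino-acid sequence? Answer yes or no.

Codon 1: TAT Tyr / TAT Tyr — identical.
Codon 2: CGA Arg / CGA Arg — identical.
Codon 3: TTA Leu / CTT Leu — synonymous.
Codon 4: TGT Cys / TGT Cys — identical.
Codon 5: GTG Val / GTG Val — identical.
Codon 6: AGC Ser / AGC Ser — identical.
Codon 7: TTA Leu / CTT Leu — synonymous.
Nonsynonymous differences: 0 → same protein.

yes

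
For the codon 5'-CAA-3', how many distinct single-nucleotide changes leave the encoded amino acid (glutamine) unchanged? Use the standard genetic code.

Position 1: none → 0 synonymous.
Position 2: none → 0 synonymous.
Position 3: CAG → 1 synonymous.
Total: 0 + 0 + 1 = 1.

1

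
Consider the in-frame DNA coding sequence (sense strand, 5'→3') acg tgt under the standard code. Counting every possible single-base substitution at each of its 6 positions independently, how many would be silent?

4

Codon 1 (ACG, Thr): 3 synonymous substitutions.
Codon 2 (TGT, Cys): 1 synonymous substitution.
Total: 3 + 1 = 4.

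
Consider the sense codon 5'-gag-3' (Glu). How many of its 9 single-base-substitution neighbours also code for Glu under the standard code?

1

Position 1: none → 0 synonymous.
Position 2: none → 0 synonymous.
Position 3: GAA → 1 synonymous.
Total: 0 + 0 + 1 = 1.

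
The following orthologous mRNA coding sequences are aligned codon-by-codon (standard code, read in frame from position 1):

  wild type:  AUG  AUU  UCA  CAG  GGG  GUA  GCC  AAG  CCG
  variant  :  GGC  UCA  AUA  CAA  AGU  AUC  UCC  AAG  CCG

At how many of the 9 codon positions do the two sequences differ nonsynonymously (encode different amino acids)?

Codon 1: AUG Met / GGC Gly — nonsynonymous.
Codon 2: AUU Ile / UCA Ser — nonsynonymous.
Codon 3: UCA Ser / AUA Ile — nonsynonymous.
Codon 4: CAG Gln / CAA Gln — synonymous.
Codon 5: GGG Gly / AGU Ser — nonsynonymous.
Codon 6: GUA Val / AUC Ile — nonsynonymous.
Codon 7: GCC Ala / UCC Ser — nonsynonymous.
Codon 8: AAG Lys / AAG Lys — identical.
Codon 9: CCG Pro / CCG Pro — identical.
Nonsynonymous differences: 6.

6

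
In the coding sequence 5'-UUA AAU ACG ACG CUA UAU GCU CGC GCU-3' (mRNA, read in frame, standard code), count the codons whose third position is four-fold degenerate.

Codon 1 UUA (Leu): third position 2-fold.
Codon 2 AAU (Asn): third position 2-fold.
Codon 3 ACG (Thr): third position 4-fold.
Codon 4 ACG (Thr): third position 4-fold.
Codon 5 CUA (Leu): third position 4-fold.
Codon 6 UAU (Tyr): third position 2-fold.
Codon 7 GCU (Ala): third position 4-fold.
Codon 8 CGC (Arg): third position 4-fold.
Codon 9 GCU (Ala): third position 4-fold.
Four-fold degenerate third positions: 6.

6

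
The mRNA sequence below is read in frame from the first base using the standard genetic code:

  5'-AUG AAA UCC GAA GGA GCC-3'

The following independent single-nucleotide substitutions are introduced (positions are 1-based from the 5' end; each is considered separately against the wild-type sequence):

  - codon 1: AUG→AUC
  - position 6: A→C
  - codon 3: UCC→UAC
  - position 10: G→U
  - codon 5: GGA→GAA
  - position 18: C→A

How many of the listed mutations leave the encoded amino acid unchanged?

Codon 1: AUG (Met) → AUC (Ile) — missense.
Codon 2: AAA (Lys) → AAC (Asn) — missense.
Codon 3: UCC (Ser) → UAC (Tyr) — missense.
Codon 4: GAA (Glu) → UAA (Stop) — nonsense.
Codon 5: GGA (Gly) → GAA (Glu) — missense.
Codon 6: GCC (Ala) → GCA (Ala) — synonymous.
Synonymous: 1 of 6.

1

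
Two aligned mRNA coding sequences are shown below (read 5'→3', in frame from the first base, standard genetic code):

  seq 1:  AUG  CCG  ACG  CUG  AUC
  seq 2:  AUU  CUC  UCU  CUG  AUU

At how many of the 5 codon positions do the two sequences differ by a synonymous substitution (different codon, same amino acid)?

Codon 1: AUG Met / AUU Ile — nonsynonymous.
Codon 2: CCG Pro / CUC Leu — nonsynonymous.
Codon 3: ACG Thr / UCU Ser — nonsynonymous.
Codon 4: CUG Leu / CUG Leu — identical.
Codon 5: AUC Ile / AUU Ile — synonymous.
Synonymous differences: 1.

1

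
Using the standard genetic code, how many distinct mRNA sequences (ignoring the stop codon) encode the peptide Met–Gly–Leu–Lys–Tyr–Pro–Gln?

Met: 1 codon.
Gly: 4 codons.
Leu: 6 codons.
Lys: 2 codons.
Tyr: 2 codons.
Pro: 4 codons.
Gln: 2 codons.
1 × 4 × 6 × 2 × 2 × 4 × 2 = 768.

768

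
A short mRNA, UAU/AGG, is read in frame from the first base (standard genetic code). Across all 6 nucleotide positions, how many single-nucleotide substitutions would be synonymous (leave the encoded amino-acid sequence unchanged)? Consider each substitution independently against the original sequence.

3

Codon 1 (UAU, Tyr): 1 synonymous substitution.
Codon 2 (AGG, Arg): 2 synonymous substitutions.
Total: 1 + 2 = 3.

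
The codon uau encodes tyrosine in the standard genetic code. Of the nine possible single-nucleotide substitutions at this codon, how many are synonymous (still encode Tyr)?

Position 1: none → 0 synonymous.
Position 2: none → 0 synonymous.
Position 3: UAC → 1 synonymous.
Total: 0 + 0 + 1 = 1.

1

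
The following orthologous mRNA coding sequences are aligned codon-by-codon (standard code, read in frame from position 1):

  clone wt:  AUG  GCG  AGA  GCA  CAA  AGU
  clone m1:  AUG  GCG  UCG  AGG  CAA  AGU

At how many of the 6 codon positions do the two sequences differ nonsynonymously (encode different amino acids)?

Codon 1: AUG Met / AUG Met — identical.
Codon 2: GCG Ala / GCG Ala — identical.
Codon 3: AGA Arg / UCG Ser — nonsynonymous.
Codon 4: GCA Ala / AGG Arg — nonsynonymous.
Codon 5: CAA Gln / CAA Gln — identical.
Codon 6: AGU Ser / AGU Ser — identical.
Nonsynonymous differences: 2.

2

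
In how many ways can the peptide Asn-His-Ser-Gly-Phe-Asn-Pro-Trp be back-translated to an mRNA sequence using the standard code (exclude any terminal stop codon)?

Asn: 2 codons.
His: 2 codons.
Ser: 6 codons.
Gly: 4 codons.
Phe: 2 codons.
Asn: 2 codons.
Pro: 4 codons.
Trp: 1 codon.
2 × 2 × 6 × 4 × 2 × 2 × 4 × 1 = 1536.

1536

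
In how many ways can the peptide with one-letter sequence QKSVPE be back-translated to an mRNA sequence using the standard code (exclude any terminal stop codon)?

768

Gln: 2 codons.
Lys: 2 codons.
Ser: 6 codons.
Val: 4 codons.
Pro: 4 codons.
Glu: 2 codons.
2 × 2 × 6 × 4 × 4 × 2 = 768.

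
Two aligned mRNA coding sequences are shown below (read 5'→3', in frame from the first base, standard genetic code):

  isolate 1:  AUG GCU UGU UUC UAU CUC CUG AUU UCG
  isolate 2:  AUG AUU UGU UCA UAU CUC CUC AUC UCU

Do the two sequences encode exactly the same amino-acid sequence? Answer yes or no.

no

Codon 1: AUG Met / AUG Met — identical.
Codon 2: GCU Ala / AUU Ile — nonsynonymous.
Codon 3: UGU Cys / UGU Cys — identical.
Codon 4: UUC Phe / UCA Ser — nonsynonymous.
Codon 5: UAU Tyr / UAU Tyr — identical.
Codon 6: CUC Leu / CUC Leu — identical.
Codon 7: CUG Leu / CUC Leu — synonymous.
Codon 8: AUU Ile / AUC Ile — synonymous.
Codon 9: UCG Ser / UCU Ser — synonymous.
Nonsynonymous differences: 2 → different protein.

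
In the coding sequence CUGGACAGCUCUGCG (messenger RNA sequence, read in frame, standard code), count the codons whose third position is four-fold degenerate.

3

Codon 1 CUG (Leu): third position 4-fold.
Codon 2 GAC (Asp): third position 2-fold.
Codon 3 AGC (Ser): third position 2-fold.
Codon 4 UCU (Ser): third position 4-fold.
Codon 5 GCG (Ala): third position 4-fold.
Four-fold degenerate third positions: 3.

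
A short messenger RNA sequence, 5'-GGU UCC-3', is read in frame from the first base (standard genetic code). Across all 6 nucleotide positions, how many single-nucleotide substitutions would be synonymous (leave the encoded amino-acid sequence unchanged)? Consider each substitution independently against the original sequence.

Codon 1 (GGU, Gly): 3 synonymous substitutions.
Codon 2 (UCC, Ser): 3 synonymous substitutions.
Total: 3 + 3 = 6.

6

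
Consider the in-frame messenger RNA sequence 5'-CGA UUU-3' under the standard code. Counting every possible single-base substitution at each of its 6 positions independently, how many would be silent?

5

Codon 1 (CGA, Arg): 4 synonymous substitutions.
Codon 2 (UUU, Phe): 1 synonymous substitution.
Total: 4 + 1 = 5.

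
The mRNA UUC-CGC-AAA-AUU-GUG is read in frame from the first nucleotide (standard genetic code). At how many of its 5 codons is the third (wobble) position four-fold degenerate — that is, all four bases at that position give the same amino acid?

2

Codon 1 UUC (Phe): third position 2-fold.
Codon 2 CGC (Arg): third position 4-fold.
Codon 3 AAA (Lys): third position 2-fold.
Codon 4 AUU (Ile): third position 3-fold.
Codon 5 GUG (Val): third position 4-fold.
Four-fold degenerate third positions: 2.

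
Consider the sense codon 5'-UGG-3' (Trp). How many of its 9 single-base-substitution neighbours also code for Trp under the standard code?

Position 1: none → 0 synonymous.
Position 2: none → 0 synonymous.
Position 3: none → 0 synonymous.
Total: 0 + 0 + 0 = 0.

0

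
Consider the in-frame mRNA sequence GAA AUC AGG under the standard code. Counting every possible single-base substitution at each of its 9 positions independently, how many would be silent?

5

Codon 1 (GAA, Glu): 1 synonymous substitution.
Codon 2 (AUC, Ile): 2 synonymous substitutions.
Codon 3 (AGG, Arg): 2 synonymous substitutions.
Total: 1 + 2 + 2 = 5.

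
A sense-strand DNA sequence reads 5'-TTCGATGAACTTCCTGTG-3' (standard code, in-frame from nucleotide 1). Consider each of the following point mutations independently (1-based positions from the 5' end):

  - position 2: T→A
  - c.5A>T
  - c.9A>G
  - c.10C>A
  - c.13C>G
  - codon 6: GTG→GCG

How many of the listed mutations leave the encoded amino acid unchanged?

1

Codon 1: TTC (Phe) → TAC (Tyr) — missense.
Codon 2: GAT (Asp) → GTT (Val) — missense.
Codon 3: GAA (Glu) → GAG (Glu) — synonymous.
Codon 4: CTT (Leu) → ATT (Ile) — missense.
Codon 5: CCT (Pro) → GCT (Ala) — missense.
Codon 6: GTG (Val) → GCG (Ala) — missense.
Synonymous: 1 of 6.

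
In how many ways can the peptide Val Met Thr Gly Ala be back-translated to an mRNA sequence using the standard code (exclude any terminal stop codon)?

256

Val: 4 codons.
Met: 1 codon.
Thr: 4 codons.
Gly: 4 codons.
Ala: 4 codons.
4 × 1 × 4 × 4 × 4 = 256.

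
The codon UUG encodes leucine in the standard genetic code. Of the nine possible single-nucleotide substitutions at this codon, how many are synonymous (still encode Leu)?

Position 1: CUG → 1 synonymous.
Position 2: none → 0 synonymous.
Position 3: UUA → 1 synonymous.
Total: 1 + 0 + 1 = 2.

2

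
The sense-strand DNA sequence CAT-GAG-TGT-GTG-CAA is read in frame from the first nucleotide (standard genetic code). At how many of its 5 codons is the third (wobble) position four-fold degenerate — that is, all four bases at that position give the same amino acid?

Codon 1 CAT (His): third position 2-fold.
Codon 2 GAG (Glu): third position 2-fold.
Codon 3 TGT (Cys): third position 2-fold.
Codon 4 GTG (Val): third position 4-fold.
Codon 5 CAA (Gln): third position 2-fold.
Four-fold degenerate third positions: 1.

1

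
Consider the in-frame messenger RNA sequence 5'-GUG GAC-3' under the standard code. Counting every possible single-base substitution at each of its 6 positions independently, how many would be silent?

4

Codon 1 (GUG, Val): 3 synonymous substitutions.
Codon 2 (GAC, Asp): 1 synonymous substitution.
Total: 3 + 1 = 4.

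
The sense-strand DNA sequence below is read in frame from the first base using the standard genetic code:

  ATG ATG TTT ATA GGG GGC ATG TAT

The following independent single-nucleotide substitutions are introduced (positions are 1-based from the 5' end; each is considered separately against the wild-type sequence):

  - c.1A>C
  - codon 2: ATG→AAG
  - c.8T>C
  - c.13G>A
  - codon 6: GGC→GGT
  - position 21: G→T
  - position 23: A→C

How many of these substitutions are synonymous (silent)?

Codon 1: ATG (Met) → CTG (Leu) — missense.
Codon 2: ATG (Met) → AAG (Lys) — missense.
Codon 3: TTT (Phe) → TCT (Ser) — missense.
Codon 5: GGG (Gly) → AGG (Arg) — missense.
Codon 6: GGC (Gly) → GGT (Gly) — synonymous.
Codon 7: ATG (Met) → ATT (Ile) — missense.
Codon 8: TAT (Tyr) → TCT (Ser) — missense.
Synonymous: 1 of 7.

1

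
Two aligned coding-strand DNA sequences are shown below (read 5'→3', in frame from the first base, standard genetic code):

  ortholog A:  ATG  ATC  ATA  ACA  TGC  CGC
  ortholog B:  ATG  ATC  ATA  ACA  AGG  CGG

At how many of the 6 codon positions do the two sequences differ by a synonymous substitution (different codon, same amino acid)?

1

Codon 1: ATG Met / ATG Met — identical.
Codon 2: ATC Ile / ATC Ile — identical.
Codon 3: ATA Ile / ATA Ile — identical.
Codon 4: ACA Thr / ACA Thr — identical.
Codon 5: TGC Cys / AGG Arg — nonsynonymous.
Codon 6: CGC Arg / CGG Arg — synonymous.
Synonymous differences: 1.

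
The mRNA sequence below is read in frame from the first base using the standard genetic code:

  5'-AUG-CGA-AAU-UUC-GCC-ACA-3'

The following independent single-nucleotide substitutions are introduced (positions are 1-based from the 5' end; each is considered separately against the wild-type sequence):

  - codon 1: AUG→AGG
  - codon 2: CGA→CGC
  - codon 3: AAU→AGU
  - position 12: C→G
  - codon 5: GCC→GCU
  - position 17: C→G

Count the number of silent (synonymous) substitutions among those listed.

Codon 1: AUG (Met) → AGG (Arg) — missense.
Codon 2: CGA (Arg) → CGC (Arg) — synonymous.
Codon 3: AAU (Asn) → AGU (Ser) — missense.
Codon 4: UUC (Phe) → UUG (Leu) — missense.
Codon 5: GCC (Ala) → GCU (Ala) — synonymous.
Codon 6: ACA (Thr) → AGA (Arg) — missense.
Synonymous: 2 of 6.

2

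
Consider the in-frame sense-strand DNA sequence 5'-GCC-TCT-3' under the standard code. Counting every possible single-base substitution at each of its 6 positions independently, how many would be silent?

6

Codon 1 (GCC, Ala): 3 synonymous substitutions.
Codon 2 (TCT, Ser): 3 synonymous substitutions.
Total: 3 + 3 = 6.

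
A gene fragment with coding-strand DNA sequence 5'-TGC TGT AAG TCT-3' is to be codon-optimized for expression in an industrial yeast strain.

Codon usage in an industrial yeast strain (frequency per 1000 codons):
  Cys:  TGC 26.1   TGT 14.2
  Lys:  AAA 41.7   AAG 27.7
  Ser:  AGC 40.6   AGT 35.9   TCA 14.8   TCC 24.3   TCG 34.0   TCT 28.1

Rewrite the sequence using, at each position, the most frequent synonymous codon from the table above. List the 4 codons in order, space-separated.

TGC TGC AAA AGC

Codon 1 (Cys): best is TGC at 26.1.
Codon 2 (Cys): best is TGC at 26.1.
Codon 3 (Lys): best is AAA at 41.7.
Codon 4 (Ser): best is AGC at 40.6.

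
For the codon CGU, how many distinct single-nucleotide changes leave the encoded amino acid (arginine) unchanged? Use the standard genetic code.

3

Position 1: none → 0 synonymous.
Position 2: none → 0 synonymous.
Position 3: CGC, CGA, CGG → 3 synonymous.
Total: 0 + 0 + 3 = 3.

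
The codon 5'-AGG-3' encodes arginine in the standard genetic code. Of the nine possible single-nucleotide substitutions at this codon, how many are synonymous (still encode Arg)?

Position 1: CGG → 1 synonymous.
Position 2: none → 0 synonymous.
Position 3: AGA → 1 synonymous.
Total: 1 + 0 + 1 = 2.

2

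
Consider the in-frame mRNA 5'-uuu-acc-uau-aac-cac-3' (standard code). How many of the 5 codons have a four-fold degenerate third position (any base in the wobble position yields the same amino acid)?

Codon 1 UUU (Phe): third position 2-fold.
Codon 2 ACC (Thr): third position 4-fold.
Codon 3 UAU (Tyr): third position 2-fold.
Codon 4 AAC (Asn): third position 2-fold.
Codon 5 CAC (His): third position 2-fold.
Four-fold degenerate third positions: 1.

1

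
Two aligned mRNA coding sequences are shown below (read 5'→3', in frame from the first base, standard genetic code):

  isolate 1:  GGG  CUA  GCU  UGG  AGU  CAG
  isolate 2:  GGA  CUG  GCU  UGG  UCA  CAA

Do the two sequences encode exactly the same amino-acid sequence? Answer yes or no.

Codon 1: GGG Gly / GGA Gly — synonymous.
Codon 2: CUA Leu / CUG Leu — synonymous.
Codon 3: GCU Ala / GCU Ala — identical.
Codon 4: UGG Trp / UGG Trp — identical.
Codon 5: AGU Ser / UCA Ser — synonymous.
Codon 6: CAG Gln / CAA Gln — synonymous.
Nonsynonymous differences: 0 → same protein.

yes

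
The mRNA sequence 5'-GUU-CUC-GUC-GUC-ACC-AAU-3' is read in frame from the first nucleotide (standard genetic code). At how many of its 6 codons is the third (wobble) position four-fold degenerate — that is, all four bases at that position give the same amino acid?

Codon 1 GUU (Val): third position 4-fold.
Codon 2 CUC (Leu): third position 4-fold.
Codon 3 GUC (Val): third position 4-fold.
Codon 4 GUC (Val): third position 4-fold.
Codon 5 ACC (Thr): third position 4-fold.
Codon 6 AAU (Asn): third position 2-fold.
Four-fold degenerate third positions: 5.

5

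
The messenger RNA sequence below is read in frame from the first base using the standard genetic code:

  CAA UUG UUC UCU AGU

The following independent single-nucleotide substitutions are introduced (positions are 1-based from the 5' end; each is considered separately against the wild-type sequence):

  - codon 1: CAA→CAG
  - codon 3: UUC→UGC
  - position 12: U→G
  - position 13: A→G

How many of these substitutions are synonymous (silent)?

2

Codon 1: CAA (Gln) → CAG (Gln) — synonymous.
Codon 3: UUC (Phe) → UGC (Cys) — missense.
Codon 4: UCU (Ser) → UCG (Ser) — synonymous.
Codon 5: AGU (Ser) → GGU (Gly) — missense.
Synonymous: 2 of 4.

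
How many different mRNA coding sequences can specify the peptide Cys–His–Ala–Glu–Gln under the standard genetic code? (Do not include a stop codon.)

64

Cys: 2 codons.
His: 2 codons.
Ala: 4 codons.
Glu: 2 codons.
Gln: 2 codons.
2 × 2 × 4 × 2 × 2 = 64.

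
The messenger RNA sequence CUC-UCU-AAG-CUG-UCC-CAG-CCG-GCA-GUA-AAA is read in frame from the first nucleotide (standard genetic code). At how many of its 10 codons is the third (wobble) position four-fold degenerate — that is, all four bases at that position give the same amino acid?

7

Codon 1 CUC (Leu): third position 4-fold.
Codon 2 UCU (Ser): third position 4-fold.
Codon 3 AAG (Lys): third position 2-fold.
Codon 4 CUG (Leu): third position 4-fold.
Codon 5 UCC (Ser): third position 4-fold.
Codon 6 CAG (Gln): third position 2-fold.
Codon 7 CCG (Pro): third position 4-fold.
Codon 8 GCA (Ala): third position 4-fold.
Codon 9 GUA (Val): third position 4-fold.
Codon 10 AAA (Lys): third position 2-fold.
Four-fold degenerate third positions: 7.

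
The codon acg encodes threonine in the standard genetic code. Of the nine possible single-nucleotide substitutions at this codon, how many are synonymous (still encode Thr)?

3

Position 1: none → 0 synonymous.
Position 2: none → 0 synonymous.
Position 3: ACU, ACC, ACA → 3 synonymous.
Total: 0 + 0 + 3 = 3.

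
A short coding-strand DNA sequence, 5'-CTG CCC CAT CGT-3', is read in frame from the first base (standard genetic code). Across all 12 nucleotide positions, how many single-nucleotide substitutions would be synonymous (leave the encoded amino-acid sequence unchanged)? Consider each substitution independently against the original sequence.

Codon 1 (CTG, Leu): 4 synonymous substitutions.
Codon 2 (CCC, Pro): 3 synonymous substitutions.
Codon 3 (CAT, His): 1 synonymous substitution.
Codon 4 (CGT, Arg): 3 synonymous substitutions.
Total: 4 + 3 + 1 + 3 = 11.

11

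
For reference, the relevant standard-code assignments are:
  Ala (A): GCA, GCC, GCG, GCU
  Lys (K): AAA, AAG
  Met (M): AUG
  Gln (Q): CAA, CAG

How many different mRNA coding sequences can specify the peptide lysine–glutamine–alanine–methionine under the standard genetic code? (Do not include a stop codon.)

16

Lys: 2 codons.
Gln: 2 codons.
Ala: 4 codons.
Met: 1 codon.
2 × 2 × 4 × 1 = 16.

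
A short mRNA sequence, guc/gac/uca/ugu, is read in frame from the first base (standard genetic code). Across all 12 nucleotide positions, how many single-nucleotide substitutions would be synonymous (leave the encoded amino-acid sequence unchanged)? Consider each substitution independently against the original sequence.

8

Codon 1 (GUC, Val): 3 synonymous substitutions.
Codon 2 (GAC, Asp): 1 synonymous substitution.
Codon 3 (UCA, Ser): 3 synonymous substitutions.
Codon 4 (UGU, Cys): 1 synonymous substitution.
Total: 3 + 1 + 3 + 1 = 8.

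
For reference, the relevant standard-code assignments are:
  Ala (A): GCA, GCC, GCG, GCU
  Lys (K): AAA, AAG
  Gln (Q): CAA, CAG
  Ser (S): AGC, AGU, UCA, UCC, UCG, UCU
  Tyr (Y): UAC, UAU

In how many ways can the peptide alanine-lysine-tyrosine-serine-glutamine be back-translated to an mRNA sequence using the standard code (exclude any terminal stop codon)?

Ala: 4 codons.
Lys: 2 codons.
Tyr: 2 codons.
Ser: 6 codons.
Gln: 2 codons.
4 × 2 × 2 × 6 × 2 = 192.

192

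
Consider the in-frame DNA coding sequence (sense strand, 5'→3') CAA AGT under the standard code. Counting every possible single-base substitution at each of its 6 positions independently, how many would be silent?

2

Codon 1 (CAA, Gln): 1 synonymous substitution.
Codon 2 (AGT, Ser): 1 synonymous substitution.
Total: 1 + 1 = 2.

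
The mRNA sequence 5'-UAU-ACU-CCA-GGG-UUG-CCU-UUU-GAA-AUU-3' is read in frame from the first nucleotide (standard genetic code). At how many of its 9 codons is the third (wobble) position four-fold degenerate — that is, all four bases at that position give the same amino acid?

4

Codon 1 UAU (Tyr): third position 2-fold.
Codon 2 ACU (Thr): third position 4-fold.
Codon 3 CCA (Pro): third position 4-fold.
Codon 4 GGG (Gly): third position 4-fold.
Codon 5 UUG (Leu): third position 2-fold.
Codon 6 CCU (Pro): third position 4-fold.
Codon 7 UUU (Phe): third position 2-fold.
Codon 8 GAA (Glu): third position 2-fold.
Codon 9 AUU (Ile): third position 3-fold.
Four-fold degenerate third positions: 4.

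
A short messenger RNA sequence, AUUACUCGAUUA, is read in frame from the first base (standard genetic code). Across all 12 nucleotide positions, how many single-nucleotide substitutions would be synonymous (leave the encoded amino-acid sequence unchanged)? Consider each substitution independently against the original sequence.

11

Codon 1 (AUU, Ile): 2 synonymous substitutions.
Codon 2 (ACU, Thr): 3 synonymous substitutions.
Codon 3 (CGA, Arg): 4 synonymous substitutions.
Codon 4 (UUA, Leu): 2 synonymous substitutions.
Total: 2 + 3 + 4 + 2 = 11.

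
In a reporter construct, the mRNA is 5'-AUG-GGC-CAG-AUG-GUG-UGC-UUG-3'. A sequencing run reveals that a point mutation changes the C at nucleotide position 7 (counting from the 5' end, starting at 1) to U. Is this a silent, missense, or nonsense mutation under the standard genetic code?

nonsense

Position 7 falls in codon 3: CAG → Gln.
After the substitution the codon is UAG → Stop.
The new codon is a stop codon, so this is a nonsense mutation.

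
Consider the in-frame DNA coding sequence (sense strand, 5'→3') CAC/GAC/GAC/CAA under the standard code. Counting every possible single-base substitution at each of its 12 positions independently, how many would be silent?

Codon 1 (CAC, His): 1 synonymous substitution.
Codon 2 (GAC, Asp): 1 synonymous substitution.
Codon 3 (GAC, Asp): 1 synonymous substitution.
Codon 4 (CAA, Gln): 1 synonymous substitution.
Total: 1 + 1 + 1 + 1 = 4.

4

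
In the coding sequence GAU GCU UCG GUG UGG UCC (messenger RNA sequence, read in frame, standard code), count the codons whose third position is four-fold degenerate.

4

Codon 1 GAU (Asp): third position 2-fold.
Codon 2 GCU (Ala): third position 4-fold.
Codon 3 UCG (Ser): third position 4-fold.
Codon 4 GUG (Val): third position 4-fold.
Codon 5 UGG (Trp): third position 1-fold.
Codon 6 UCC (Ser): third position 4-fold.
Four-fold degenerate third positions: 4.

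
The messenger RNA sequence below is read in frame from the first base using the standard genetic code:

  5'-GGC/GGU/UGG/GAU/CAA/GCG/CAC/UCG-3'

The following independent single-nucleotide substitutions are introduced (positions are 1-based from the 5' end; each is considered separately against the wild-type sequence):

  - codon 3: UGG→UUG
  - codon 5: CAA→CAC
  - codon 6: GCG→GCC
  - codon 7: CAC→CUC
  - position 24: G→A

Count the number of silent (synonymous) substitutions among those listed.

Codon 3: UGG (Trp) → UUG (Leu) — missense.
Codon 5: CAA (Gln) → CAC (His) — missense.
Codon 6: GCG (Ala) → GCC (Ala) — synonymous.
Codon 7: CAC (His) → CUC (Leu) — missense.
Codon 8: UCG (Ser) → UCA (Ser) — synonymous.
Synonymous: 2 of 5.

2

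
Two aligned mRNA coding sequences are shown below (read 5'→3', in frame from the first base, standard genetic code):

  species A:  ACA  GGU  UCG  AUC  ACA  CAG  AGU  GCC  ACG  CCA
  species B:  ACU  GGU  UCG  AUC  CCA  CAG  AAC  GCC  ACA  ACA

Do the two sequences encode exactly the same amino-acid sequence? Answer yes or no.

Codon 1: ACA Thr / ACU Thr — synonymous.
Codon 2: GGU Gly / GGU Gly — identical.
Codon 3: UCG Ser / UCG Ser — identical.
Codon 4: AUC Ile / AUC Ile — identical.
Codon 5: ACA Thr / CCA Pro — nonsynonymous.
Codon 6: CAG Gln / CAG Gln — identical.
Codon 7: AGU Ser / AAC Asn — nonsynonymous.
Codon 8: GCC Ala / GCC Ala — identical.
Codon 9: ACG Thr / ACA Thr — synonymous.
Codon 10: CCA Pro / ACA Thr — nonsynonymous.
Nonsynonymous differences: 3 → different protein.

no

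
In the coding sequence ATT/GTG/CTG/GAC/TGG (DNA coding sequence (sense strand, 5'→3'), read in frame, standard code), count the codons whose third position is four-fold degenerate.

2

Codon 1 ATT (Ile): third position 3-fold.
Codon 2 GTG (Val): third position 4-fold.
Codon 3 CTG (Leu): third position 4-fold.
Codon 4 GAC (Asp): third position 2-fold.
Codon 5 TGG (Trp): third position 1-fold.
Four-fold degenerate third positions: 2.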